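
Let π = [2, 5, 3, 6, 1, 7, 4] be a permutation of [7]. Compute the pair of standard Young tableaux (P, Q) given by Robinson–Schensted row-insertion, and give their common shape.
P = [1, 3, 4, 7] / [2, 6] / [5];  Q = [1, 2, 4, 6] / [3, 7] / [5];  common shape = (4, 2, 1)

Row-insert the values π_1, π_2, … into P one at a time, bumping the leftmost entry strictly greater than the inserted value down to the next row. The recording tableau Q records, in position (i, j), the step at which that cell was added to P.
  Insert 2 (step 1): P = [2];  Q = [1]
  Insert 5 (step 2): P = [2, 5];  Q = [1, 2]
  Insert 3 (step 3): P = [2, 3] / [5];  Q = [1, 2] / [3]
  Insert 6 (step 4): P = [2, 3, 6] / [5];  Q = [1, 2, 4] / [3]
  Insert 1 (step 5): P = [1, 3, 6] / [2] / [5];  Q = [1, 2, 4] / [3] / [5]
  Insert 7 (step 6): P = [1, 3, 6, 7] / [2] / [5];  Q = [1, 2, 4, 6] / [3] / [5]
  Insert 4 (step 7): P = [1, 3, 4, 7] / [2, 6] / [5];  Q = [1, 2, 4, 6] / [3, 7] / [5]
Final shape: (4, 2, 1).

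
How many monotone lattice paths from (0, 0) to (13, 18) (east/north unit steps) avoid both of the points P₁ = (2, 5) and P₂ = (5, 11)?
Number of paths = 137077311

Inclusion–exclusion. Total paths: C(31, 13) = 206253075. Through P₁: C(7, 2)·C(24, 11) = 52419024. Through P₂: C(16, 5)·C(15, 8) = 28108080. Since P₁ is strictly southwest of P₂, a monotone path through both must visit P₁ then P₂; paths through both = C(7, 2)·C(9, 3)·C(15, 8) = 11351340. Avoid both = 206253075 − 52419024 − 28108080 + 11351340 = 137077311.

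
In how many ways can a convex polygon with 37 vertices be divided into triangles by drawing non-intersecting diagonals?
C_35 = 3116285494907301262

These polygon triangulations are counted by the Catalan number C_n = (1/(n + 1)) · C(2n, n). For n = 35: C_35 = (1/36) · C(70, 35) = 112186277816662845432/36 = 3116285494907301262.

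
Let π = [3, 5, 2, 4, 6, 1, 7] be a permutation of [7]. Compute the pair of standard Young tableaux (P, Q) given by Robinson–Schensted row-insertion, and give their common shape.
P = [1, 4, 6, 7] / [2, 5] / [3];  Q = [1, 2, 5, 7] / [3, 4] / [6];  common shape = (4, 2, 1)

Row-insert the values π_1, π_2, … into P one at a time, bumping the leftmost entry strictly greater than the inserted value down to the next row. The recording tableau Q records, in position (i, j), the step at which that cell was added to P.
  Insert 3 (step 1): P = [3];  Q = [1]
  Insert 5 (step 2): P = [3, 5];  Q = [1, 2]
  Insert 2 (step 3): P = [2, 5] / [3];  Q = [1, 2] / [3]
  Insert 4 (step 4): P = [2, 4] / [3, 5];  Q = [1, 2] / [3, 4]
  Insert 6 (step 5): P = [2, 4, 6] / [3, 5];  Q = [1, 2, 5] / [3, 4]
  Insert 1 (step 6): P = [1, 4, 6] / [2, 5] / [3];  Q = [1, 2, 5] / [3, 4] / [6]
  Insert 7 (step 7): P = [1, 4, 6, 7] / [2, 5] / [3];  Q = [1, 2, 5, 7] / [3, 4] / [6]
Final shape: (4, 2, 1).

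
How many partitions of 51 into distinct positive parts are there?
q(51) = 4097

A partition into distinct parts is a strictly decreasing sequence summing to n. The recurrence d(n, m) = d(n, m−1) + d(n−m, m−1) (use part m at most once) with q(n) = d(n, n) gives q(51) = 4097. (Euler's theorem: # distinct-part partitions = # odd-part partitions.)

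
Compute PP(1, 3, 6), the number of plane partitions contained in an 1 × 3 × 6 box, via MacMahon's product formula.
PP(1, 3, 6) = 84

Evaluate the triple product over i = 1..1, j = 1..3, k = 1..6. The factors are (2/1) · (3/2) · (4/3) · (5/4) · (6/5) · (7/6) · (3/2) · (4/3) · … (18 factors total). The numerators and denominators telescope so the product is an integer; carrying out the multiplication exactly gives PP(1, 3, 6) = 84.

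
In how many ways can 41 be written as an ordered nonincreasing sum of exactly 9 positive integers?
p(41, 9 parts) = 4206

Partitions of n into exactly k parts are in bijection with partitions of n − k into at most k parts (subtract 1 from each part). So p(41, exactly 9) = p(32, parts ≤ 9). Computing via the recurrence p(m, j) = p(m, j−1) + p(m−j, j) gives 4206.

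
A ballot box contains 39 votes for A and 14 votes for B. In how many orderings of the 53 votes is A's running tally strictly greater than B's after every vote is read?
Strict-lead orderings = 1133952785000

Total orderings of the 53 votes with 39 for A: C(53, 39) = 2403979904200. By the Bertrand ballot formula (Cycle Lemma / reflection principle), the number of orderings in which A is strictly ahead of B throughout is (p − q)/(p + q) · C(p + q, p) = (39 − 14)/(39 + 14) · 2403979904200 = 1133952785000.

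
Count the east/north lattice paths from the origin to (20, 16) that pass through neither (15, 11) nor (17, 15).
Number of paths = 3561558510

Inclusion–exclusion. Total paths: C(36, 20) = 7307872110. Through P₁: C(26, 15)·C(10, 5) = 1946992320. Through P₂: C(32, 17)·C(4, 3) = 2262890880. Since P₁ is strictly southwest of P₂, a monotone path through both must visit P₁ then P₂; paths through both = C(26, 15)·C(6, 2)·C(4, 3) = 463569600. Avoid both = 7307872110 − 1946992320 − 2262890880 + 463569600 = 3561558510.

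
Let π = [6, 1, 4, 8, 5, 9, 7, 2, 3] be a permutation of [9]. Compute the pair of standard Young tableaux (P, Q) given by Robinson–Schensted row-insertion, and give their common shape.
P = [1, 2, 3, 7] / [4, 5, 9] / [6, 8];  Q = [1, 3, 4, 6] / [2, 5, 7] / [8, 9];  common shape = (4, 3, 2)

Row-insert the values π_1, π_2, … into P one at a time, bumping the leftmost entry strictly greater than the inserted value down to the next row. The recording tableau Q records, in position (i, j), the step at which that cell was added to P.
  Insert 6 (step 1): P = [6];  Q = [1]
  Insert 1 (step 2): P = [1] / [6];  Q = [1] / [2]
  Insert 4 (step 3): P = [1, 4] / [6];  Q = [1, 3] / [2]
  Insert 8 (step 4): P = [1, 4, 8] / [6];  Q = [1, 3, 4] / [2]
  Insert 5 (step 5): P = [1, 4, 5] / [6, 8];  Q = [1, 3, 4] / [2, 5]
  Insert 9 (step 6): P = [1, 4, 5, 9] / [6, 8];  Q = [1, 3, 4, 6] / [2, 5]
  Insert 7 (step 7): P = [1, 4, 5, 7] / [6, 8, 9];  Q = [1, 3, 4, 6] / [2, 5, 7]
  Insert 2 (step 8): P = [1, 2, 5, 7] / [4, 8, 9] / [6];  Q = [1, 3, 4, 6] / [2, 5, 7] / [8]
  Insert 3 (step 9): P = [1, 2, 3, 7] / [4, 5, 9] / [6, 8];  Q = [1, 3, 4, 6] / [2, 5, 7] / [8, 9]
Final shape: (4, 3, 2).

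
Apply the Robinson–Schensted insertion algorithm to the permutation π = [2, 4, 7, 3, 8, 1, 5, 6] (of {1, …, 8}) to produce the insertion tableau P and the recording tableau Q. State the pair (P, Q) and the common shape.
P = [1, 3, 5, 6] / [2, 7, 8] / [4];  Q = [1, 2, 3, 5] / [4, 7, 8] / [6];  common shape = (4, 3, 1)

Row-insert the values π_1, π_2, … into P one at a time, bumping the leftmost entry strictly greater than the inserted value down to the next row. The recording tableau Q records, in position (i, j), the step at which that cell was added to P.
  Insert 2 (step 1): P = [2];  Q = [1]
  Insert 4 (step 2): P = [2, 4];  Q = [1, 2]
  Insert 7 (step 3): P = [2, 4, 7];  Q = [1, 2, 3]
  Insert 3 (step 4): P = [2, 3, 7] / [4];  Q = [1, 2, 3] / [4]
  Insert 8 (step 5): P = [2, 3, 7, 8] / [4];  Q = [1, 2, 3, 5] / [4]
  Insert 1 (step 6): P = [1, 3, 7, 8] / [2] / [4];  Q = [1, 2, 3, 5] / [4] / [6]
  Insert 5 (step 7): P = [1, 3, 5, 8] / [2, 7] / [4];  Q = [1, 2, 3, 5] / [4, 7] / [6]
  Insert 6 (step 8): P = [1, 3, 5, 6] / [2, 7, 8] / [4];  Q = [1, 2, 3, 5] / [4, 7, 8] / [6]
Final shape: (4, 3, 1).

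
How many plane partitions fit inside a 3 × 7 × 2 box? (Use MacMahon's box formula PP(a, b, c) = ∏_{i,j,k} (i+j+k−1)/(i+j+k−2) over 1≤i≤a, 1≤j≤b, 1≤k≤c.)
PP(3, 7, 2) = 4950

Evaluate the triple product over i = 1..3, j = 1..7, k = 1..2. The factors are (2/1) · (3/2) · (3/2) · (4/3) · (4/3) · (5/4) · (5/4) · (6/5) · … (42 factors total). The numerators and denominators telescope so the product is an integer; carrying out the multiplication exactly gives PP(3, 7, 2) = 4950.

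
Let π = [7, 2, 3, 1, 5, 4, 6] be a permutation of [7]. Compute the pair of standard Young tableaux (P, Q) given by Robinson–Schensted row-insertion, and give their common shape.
P = [1, 3, 4, 6] / [2, 5] / [7];  Q = [1, 3, 5, 7] / [2, 6] / [4];  common shape = (4, 2, 1)

Row-insert the values π_1, π_2, … into P one at a time, bumping the leftmost entry strictly greater than the inserted value down to the next row. The recording tableau Q records, in position (i, j), the step at which that cell was added to P.
  Insert 7 (step 1): P = [7];  Q = [1]
  Insert 2 (step 2): P = [2] / [7];  Q = [1] / [2]
  Insert 3 (step 3): P = [2, 3] / [7];  Q = [1, 3] / [2]
  Insert 1 (step 4): P = [1, 3] / [2] / [7];  Q = [1, 3] / [2] / [4]
  Insert 5 (step 5): P = [1, 3, 5] / [2] / [7];  Q = [1, 3, 5] / [2] / [4]
  Insert 4 (step 6): P = [1, 3, 4] / [2, 5] / [7];  Q = [1, 3, 5] / [2, 6] / [4]
  Insert 6 (step 7): P = [1, 3, 4, 6] / [2, 5] / [7];  Q = [1, 3, 5, 7] / [2, 6] / [4]
Final shape: (4, 2, 1).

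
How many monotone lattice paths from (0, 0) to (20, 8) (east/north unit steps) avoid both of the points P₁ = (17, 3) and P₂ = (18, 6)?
Number of paths = 2264049

Inclusion–exclusion. Total paths: C(28, 20) = 3108105. Through P₁: C(20, 17)·C(8, 3) = 63840. Through P₂: C(24, 18)·C(4, 2) = 807576. Since P₁ is strictly southwest of P₂, a monotone path through both must visit P₁ then P₂; paths through both = C(20, 17)·C(4, 1)·C(4, 2) = 27360. Avoid both = 3108105 − 63840 − 807576 + 27360 = 2264049.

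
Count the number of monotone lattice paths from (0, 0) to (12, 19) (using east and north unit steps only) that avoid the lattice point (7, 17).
Number of paths = 133852341

Total paths from (0, 0) to (12, 19): C(31, 12) = 141120525. Paths through (7, 17): (paths (0, 0) → (7, 17)) × (paths (7, 17) → (12, 19)) = C(24, 7) · C(7, 5) = 346104 · 21 = 7268184. Avoidance count = 141120525 − 7268184 = 133852341.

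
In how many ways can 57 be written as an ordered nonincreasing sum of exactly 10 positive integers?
p(57, 10 parts) = 43214

Partitions of n into exactly k parts are in bijection with partitions of n − k into at most k parts (subtract 1 from each part). So p(57, exactly 10) = p(47, parts ≤ 10). Computing via the recurrence p(m, j) = p(m, j−1) + p(m−j, j) gives 43214.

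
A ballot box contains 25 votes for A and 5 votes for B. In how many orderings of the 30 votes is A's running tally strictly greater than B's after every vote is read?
Strict-lead orderings = 95004

Total orderings of the 30 votes with 25 for A: C(30, 25) = 142506. By the Bertrand ballot formula (Cycle Lemma / reflection principle), the number of orderings in which A is strictly ahead of B throughout is (p − q)/(p + q) · C(p + q, p) = (25 − 5)/(25 + 5) · 142506 = 95004.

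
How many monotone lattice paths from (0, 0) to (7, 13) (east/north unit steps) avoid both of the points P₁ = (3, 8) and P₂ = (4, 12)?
Number of paths = 52750

Inclusion–exclusion. Total paths: C(20, 7) = 77520. Through P₁: C(11, 3)·C(9, 4) = 20790. Through P₂: C(16, 4)·C(4, 3) = 7280. Since P₁ is strictly southwest of P₂, a monotone path through both must visit P₁ then P₂; paths through both = C(11, 3)·C(5, 1)·C(4, 3) = 3300. Avoid both = 77520 − 20790 − 7280 + 3300 = 52750.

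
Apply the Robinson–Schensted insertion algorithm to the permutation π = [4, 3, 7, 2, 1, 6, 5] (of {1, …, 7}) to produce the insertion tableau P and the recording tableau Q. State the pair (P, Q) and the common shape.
P = [1, 5] / [2, 6] / [3, 7] / [4];  Q = [1, 3] / [2, 6] / [4, 7] / [5];  common shape = (2, 2, 2, 1)

Row-insert the values π_1, π_2, … into P one at a time, bumping the leftmost entry strictly greater than the inserted value down to the next row. The recording tableau Q records, in position (i, j), the step at which that cell was added to P.
  Insert 4 (step 1): P = [4];  Q = [1]
  Insert 3 (step 2): P = [3] / [4];  Q = [1] / [2]
  Insert 7 (step 3): P = [3, 7] / [4];  Q = [1, 3] / [2]
  Insert 2 (step 4): P = [2, 7] / [3] / [4];  Q = [1, 3] / [2] / [4]
  Insert 1 (step 5): P = [1, 7] / [2] / [3] / [4];  Q = [1, 3] / [2] / [4] / [5]
  Insert 6 (step 6): P = [1, 6] / [2, 7] / [3] / [4];  Q = [1, 3] / [2, 6] / [4] / [5]
  Insert 5 (step 7): P = [1, 5] / [2, 6] / [3, 7] / [4];  Q = [1, 3] / [2, 6] / [4, 7] / [5]
Final shape: (2, 2, 2, 1).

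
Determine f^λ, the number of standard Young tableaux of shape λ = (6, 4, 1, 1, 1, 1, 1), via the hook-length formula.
# SYT of shape (6, 4, 1, 1, 1, 1, 1) = 70070

Hook-length formula: f^λ = n! / Π hook(c), product over all cells c of the Young diagram. For λ = (6, 4, 1, 1, 1, 1, 1), n = 15 boxes. Hook lengths by row (left-to-right, top-to-bottom): [12, 6, 5, 4, 2, 1]; [9, 3, 2, 1]; [5]; [4]; [3]; [2]; [1]. Product of hooks = 18662400. So f^λ = 15! / 18662400 = 1307674368000 / 18662400 = 70070.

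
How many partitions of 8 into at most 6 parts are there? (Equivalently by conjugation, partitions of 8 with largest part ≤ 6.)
p(8, parts ≤ 6) = 20

Partitions of 8 with all parts ≤ 6: 6+2, 6+1+1, 5+3, 5+2+1, 5+1+1+1, 4+4, 4+3+1, 4+2+2, 4+2+1+1, 4+1+1+1+1, 3+3+2, 3+3+1+1, 3+2+2+1, 3+2+1+1+1, 3+1+1+1+1+1, 2+2+2+2, 2+2+2+1+1, 2+2+1+1+1+1, 2+1+1+1+1+1+1, 1+1+1+1+1+1+1+1. Count = 20.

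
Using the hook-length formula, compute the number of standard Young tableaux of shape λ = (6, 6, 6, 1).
# SYT of shape (6, 6, 6, 1) = 1108536

Hook-length formula: f^λ = n! / Π hook(c), product over all cells c of the Young diagram. For λ = (6, 6, 6, 1), n = 19 boxes. Hook lengths by row (left-to-right, top-to-bottom): [9, 7, 6, 5, 4, 3]; [8, 6, 5, 4, 3, 2]; [7, 5, 4, 3, 2, 1]; [1]. Product of hooks = 109734912000. So f^λ = 19! / 109734912000 = 121645100408832000 / 109734912000 = 1108536.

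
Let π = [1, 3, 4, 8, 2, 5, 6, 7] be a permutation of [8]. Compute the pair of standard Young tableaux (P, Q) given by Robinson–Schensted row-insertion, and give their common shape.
P = [1, 2, 4, 5, 6, 7] / [3, 8];  Q = [1, 2, 3, 4, 7, 8] / [5, 6];  common shape = (6, 2)

Row-insert the values π_1, π_2, … into P one at a time, bumping the leftmost entry strictly greater than the inserted value down to the next row. The recording tableau Q records, in position (i, j), the step at which that cell was added to P.
  Insert 1 (step 1): P = [1];  Q = [1]
  Insert 3 (step 2): P = [1, 3];  Q = [1, 2]
  Insert 4 (step 3): P = [1, 3, 4];  Q = [1, 2, 3]
  Insert 8 (step 4): P = [1, 3, 4, 8];  Q = [1, 2, 3, 4]
  Insert 2 (step 5): P = [1, 2, 4, 8] / [3];  Q = [1, 2, 3, 4] / [5]
  Insert 5 (step 6): P = [1, 2, 4, 5] / [3, 8];  Q = [1, 2, 3, 4] / [5, 6]
  Insert 6 (step 7): P = [1, 2, 4, 5, 6] / [3, 8];  Q = [1, 2, 3, 4, 7] / [5, 6]
  Insert 7 (step 8): P = [1, 2, 4, 5, 6, 7] / [3, 8];  Q = [1, 2, 3, 4, 7, 8] / [5, 6]
Final shape: (6, 2).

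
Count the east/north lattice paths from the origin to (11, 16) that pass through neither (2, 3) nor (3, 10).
Number of paths = 7445077

Inclusion–exclusion. Total paths: C(27, 11) = 13037895. Through P₁: C(5, 2)·C(22, 9) = 4974200. Through P₂: C(13, 3)·C(14, 8) = 858858. Since P₁ is strictly southwest of P₂, a monotone path through both must visit P₁ then P₂; paths through both = C(5, 2)·C(8, 1)·C(14, 8) = 240240. Avoid both = 13037895 − 4974200 − 858858 + 240240 = 7445077.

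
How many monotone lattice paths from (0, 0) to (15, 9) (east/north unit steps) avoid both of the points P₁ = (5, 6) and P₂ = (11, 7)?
Number of paths = 746522

Inclusion–exclusion. Total paths: C(24, 15) = 1307504. Through P₁: C(11, 5)·C(13, 10) = 132132. Through P₂: C(18, 11)·C(6, 4) = 477360. Since P₁ is strictly southwest of P₂, a monotone path through both must visit P₁ then P₂; paths through both = C(11, 5)·C(7, 6)·C(6, 4) = 48510. Avoid both = 1307504 − 132132 − 477360 + 48510 = 746522.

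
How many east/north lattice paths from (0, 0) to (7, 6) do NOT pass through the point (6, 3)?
Number of paths = 1380

Total paths from (0, 0) to (7, 6): C(13, 7) = 1716. Paths through (6, 3): (paths (0, 0) → (6, 3)) × (paths (6, 3) → (7, 6)) = C(9, 6) · C(4, 1) = 84 · 4 = 336. Avoidance count = 1716 − 336 = 1380.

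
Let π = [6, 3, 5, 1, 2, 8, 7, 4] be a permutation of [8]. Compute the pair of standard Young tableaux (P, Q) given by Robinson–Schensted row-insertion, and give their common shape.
P = [1, 2, 4] / [3, 5, 7] / [6, 8];  Q = [1, 3, 6] / [2, 5, 7] / [4, 8];  common shape = (3, 3, 2)

Row-insert the values π_1, π_2, … into P one at a time, bumping the leftmost entry strictly greater than the inserted value down to the next row. The recording tableau Q records, in position (i, j), the step at which that cell was added to P.
  Insert 6 (step 1): P = [6];  Q = [1]
  Insert 3 (step 2): P = [3] / [6];  Q = [1] / [2]
  Insert 5 (step 3): P = [3, 5] / [6];  Q = [1, 3] / [2]
  Insert 1 (step 4): P = [1, 5] / [3] / [6];  Q = [1, 3] / [2] / [4]
  Insert 2 (step 5): P = [1, 2] / [3, 5] / [6];  Q = [1, 3] / [2, 5] / [4]
  Insert 8 (step 6): P = [1, 2, 8] / [3, 5] / [6];  Q = [1, 3, 6] / [2, 5] / [4]
  Insert 7 (step 7): P = [1, 2, 7] / [3, 5, 8] / [6];  Q = [1, 3, 6] / [2, 5, 7] / [4]
  Insert 4 (step 8): P = [1, 2, 4] / [3, 5, 7] / [6, 8];  Q = [1, 3, 6] / [2, 5, 7] / [4, 8]
Final shape: (3, 3, 2).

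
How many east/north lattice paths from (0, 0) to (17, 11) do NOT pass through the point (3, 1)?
Number of paths = 13629156

Total paths from (0, 0) to (17, 11): C(28, 17) = 21474180. Paths through (3, 1): (paths (0, 0) → (3, 1)) × (paths (3, 1) → (17, 11)) = C(4, 3) · C(24, 14) = 4 · 1961256 = 7845024. Avoidance count = 21474180 − 7845024 = 13629156.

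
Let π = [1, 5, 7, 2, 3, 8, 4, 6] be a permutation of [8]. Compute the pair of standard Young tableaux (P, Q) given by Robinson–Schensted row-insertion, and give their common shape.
P = [1, 2, 3, 4, 6] / [5, 7, 8];  Q = [1, 2, 3, 6, 8] / [4, 5, 7];  common shape = (5, 3)

Row-insert the values π_1, π_2, … into P one at a time, bumping the leftmost entry strictly greater than the inserted value down to the next row. The recording tableau Q records, in position (i, j), the step at which that cell was added to P.
  Insert 1 (step 1): P = [1];  Q = [1]
  Insert 5 (step 2): P = [1, 5];  Q = [1, 2]
  Insert 7 (step 3): P = [1, 5, 7];  Q = [1, 2, 3]
  Insert 2 (step 4): P = [1, 2, 7] / [5];  Q = [1, 2, 3] / [4]
  Insert 3 (step 5): P = [1, 2, 3] / [5, 7];  Q = [1, 2, 3] / [4, 5]
  Insert 8 (step 6): P = [1, 2, 3, 8] / [5, 7];  Q = [1, 2, 3, 6] / [4, 5]
  Insert 4 (step 7): P = [1, 2, 3, 4] / [5, 7, 8];  Q = [1, 2, 3, 6] / [4, 5, 7]
  Insert 6 (step 8): P = [1, 2, 3, 4, 6] / [5, 7, 8];  Q = [1, 2, 3, 6, 8] / [4, 5, 7]
Final shape: (5, 3).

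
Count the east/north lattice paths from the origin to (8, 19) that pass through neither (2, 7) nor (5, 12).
Number of paths = 1051131

Inclusion–exclusion. Total paths: C(27, 8) = 2220075. Through P₁: C(9, 2)·C(18, 6) = 668304. Through P₂: C(17, 5)·C(10, 3) = 742560. Since P₁ is strictly southwest of P₂, a monotone path through both must visit P₁ then P₂; paths through both = C(9, 2)·C(8, 3)·C(10, 3) = 241920. Avoid both = 2220075 − 668304 − 742560 + 241920 = 1051131.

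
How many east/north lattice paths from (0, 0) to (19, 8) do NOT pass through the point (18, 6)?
Number of paths = 1816287

Total paths from (0, 0) to (19, 8): C(27, 19) = 2220075. Paths through (18, 6): (paths (0, 0) → (18, 6)) × (paths (18, 6) → (19, 8)) = C(24, 18) · C(3, 1) = 134596 · 3 = 403788. Avoidance count = 2220075 − 403788 = 1816287.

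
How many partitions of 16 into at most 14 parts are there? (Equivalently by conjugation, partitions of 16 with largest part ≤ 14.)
p(16, parts ≤ 14) = 229

Partitions of 16 with all parts ≤ 14: 14+2, 14+1+1, 13+3, 13+2+1, 13+1+1+1, 12+4, 12+3+1, 12+2+2, 12+2+1+1, 12+1+1+1+1, 11+5, 11+4+1, 11+3+2, 11+3+1+1, 11+2+2+1, 11+2+1+1+1, 11+1+1+1+1+1, 10+6, 10+5+1, 10+4+2, 10+4+1+1, 10+3+3, 10+3+2+1, 10+3+1+1+1, 10+2+2+2, 10+2+2+1+1, 10+2+1+1+1+1, 10+1+1+1+1+1+1, 9+7, 9+6+1, … (229 total). Count = 229.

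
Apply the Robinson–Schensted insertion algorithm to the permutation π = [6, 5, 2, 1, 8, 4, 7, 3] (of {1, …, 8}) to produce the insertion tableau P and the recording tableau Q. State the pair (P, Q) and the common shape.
P = [1, 3, 7] / [2, 4] / [5, 8] / [6];  Q = [1, 5, 7] / [2, 6] / [3, 8] / [4];  common shape = (3, 2, 2, 1)

Row-insert the values π_1, π_2, … into P one at a time, bumping the leftmost entry strictly greater than the inserted value down to the next row. The recording tableau Q records, in position (i, j), the step at which that cell was added to P.
  Insert 6 (step 1): P = [6];  Q = [1]
  Insert 5 (step 2): P = [5] / [6];  Q = [1] / [2]
  Insert 2 (step 3): P = [2] / [5] / [6];  Q = [1] / [2] / [3]
  Insert 1 (step 4): P = [1] / [2] / [5] / [6];  Q = [1] / [2] / [3] / [4]
  Insert 8 (step 5): P = [1, 8] / [2] / [5] / [6];  Q = [1, 5] / [2] / [3] / [4]
  Insert 4 (step 6): P = [1, 4] / [2, 8] / [5] / [6];  Q = [1, 5] / [2, 6] / [3] / [4]
  Insert 7 (step 7): P = [1, 4, 7] / [2, 8] / [5] / [6];  Q = [1, 5, 7] / [2, 6] / [3] / [4]
  Insert 3 (step 8): P = [1, 3, 7] / [2, 4] / [5, 8] / [6];  Q = [1, 5, 7] / [2, 6] / [3, 8] / [4]
Final shape: (3, 2, 2, 1).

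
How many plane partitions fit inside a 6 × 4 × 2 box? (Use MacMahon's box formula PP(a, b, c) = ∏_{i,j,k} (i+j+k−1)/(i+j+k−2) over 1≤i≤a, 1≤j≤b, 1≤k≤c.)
PP(6, 4, 2) = 13860

Evaluate the triple product over i = 1..6, j = 1..4, k = 1..2. The factors are (2/1) · (3/2) · (3/2) · (4/3) · (4/3) · (5/4) · (5/4) · (6/5) · … (48 factors total). The numerators and denominators telescope so the product is an integer; carrying out the multiplication exactly gives PP(6, 4, 2) = 13860.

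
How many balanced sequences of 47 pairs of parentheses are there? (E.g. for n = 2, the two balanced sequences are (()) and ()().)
C_47 = 33868773757191046886429490

These balanced parentheses are counted by the Catalan number C_n = (1/(n + 1)) · C(2n, n). For n = 47: C_47 = (1/48) · C(94, 47) = 1625701140345170250548615520/48 = 33868773757191046886429490.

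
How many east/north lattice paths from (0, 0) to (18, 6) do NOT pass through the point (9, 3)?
Number of paths = 86196

Total paths from (0, 0) to (18, 6): C(24, 18) = 134596. Paths through (9, 3): (paths (0, 0) → (9, 3)) × (paths (9, 3) → (18, 6)) = C(12, 9) · C(12, 9) = 220 · 220 = 48400. Avoidance count = 134596 − 48400 = 86196.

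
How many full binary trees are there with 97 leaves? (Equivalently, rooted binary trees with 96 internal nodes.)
C_96 = 3721443204405954385563870541379246659709506697378694300

These full binary trees are counted by the Catalan number C_n = (1/(n + 1)) · C(2n, n). For n = 96: C_96 = (1/97) · C(192, 96) = 360979990827377575399695442513786925991822149645733347100/97 = 3721443204405954385563870541379246659709506697378694300.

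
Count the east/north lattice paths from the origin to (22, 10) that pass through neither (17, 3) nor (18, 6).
Number of paths = 54506840

Inclusion–exclusion. Total paths: C(32, 22) = 64512240. Through P₁: C(20, 17)·C(12, 5) = 902880. Through P₂: C(24, 18)·C(8, 4) = 9421720. Since P₁ is strictly southwest of P₂, a monotone path through both must visit P₁ then P₂; paths through both = C(20, 17)·C(4, 1)·C(8, 4) = 319200. Avoid both = 64512240 − 902880 − 9421720 + 319200 = 54506840.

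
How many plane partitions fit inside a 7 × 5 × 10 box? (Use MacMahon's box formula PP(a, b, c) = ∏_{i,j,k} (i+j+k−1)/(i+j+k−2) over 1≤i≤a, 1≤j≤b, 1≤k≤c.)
PP(7, 5, 10) = 24648355308799872

Evaluate the triple product over i = 1..7, j = 1..5, k = 1..10. The factors are (2/1) · (3/2) · (4/3) · (5/4) · (6/5) · (7/6) · (8/7) · (9/8) · … (350 factors total). The numerators and denominators telescope so the product is an integer; carrying out the multiplication exactly gives PP(7, 5, 10) = 24648355308799872.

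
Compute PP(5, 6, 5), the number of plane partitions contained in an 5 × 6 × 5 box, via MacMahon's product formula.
PP(5, 6, 5) = 3184461423

Evaluate the triple product over i = 1..5, j = 1..6, k = 1..5. The factors are (2/1) · (3/2) · (4/3) · (5/4) · (6/5) · (3/2) · (4/3) · (5/4) · … (150 factors total). The numerators and denominators telescope so the product is an integer; carrying out the multiplication exactly gives PP(5, 6, 5) = 3184461423.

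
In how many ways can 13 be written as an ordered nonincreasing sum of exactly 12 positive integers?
p(13, 12 parts) = 1

Partitions of n into exactly k parts ↔ partitions of n − k into at most k parts (subtract 1 from each part). For n = 13, k = 12, the partitions are: 2+1+1+1+1+1+1+1+1+1+1+1. Count = 1.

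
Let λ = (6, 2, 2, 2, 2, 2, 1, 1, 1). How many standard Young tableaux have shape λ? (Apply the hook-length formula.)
# SYT of shape (6, 2, 2, 2, 2, 2, 1, 1, 1) = 3325608

Hook-length formula: f^λ = n! / Π hook(c), product over all cells c of the Young diagram. For λ = (6, 2, 2, 2, 2, 2, 1, 1, 1), n = 19 boxes. Hook lengths by row (left-to-right, top-to-bottom): [14, 10, 4, 3, 2, 1]; [9, 5]; [8, 4]; [7, 3]; [6, 2]; [5, 1]; [3]; [2]; [1]. Product of hooks = 36578304000. So f^λ = 19! / 36578304000 = 121645100408832000 / 36578304000 = 3325608.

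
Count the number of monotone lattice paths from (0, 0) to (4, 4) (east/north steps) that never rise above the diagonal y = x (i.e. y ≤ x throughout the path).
Number of paths = 14

By the reflection principle (André's argument), the number of monotone paths to (4, 4) with n ≤ m that never go above y = x is C(8, 4) − C(8, 5) = 70 − 56 = 14.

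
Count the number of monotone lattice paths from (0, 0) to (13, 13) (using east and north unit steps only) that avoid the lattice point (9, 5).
Number of paths = 9409610

Total paths from (0, 0) to (13, 13): C(26, 13) = 10400600. Paths through (9, 5): (paths (0, 0) → (9, 5)) × (paths (9, 5) → (13, 13)) = C(14, 9) · C(12, 4) = 2002 · 495 = 990990. Avoidance count = 10400600 − 990990 = 9409610.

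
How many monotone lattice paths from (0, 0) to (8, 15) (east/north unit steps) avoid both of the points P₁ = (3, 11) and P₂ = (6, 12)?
Number of paths = 273370

Inclusion–exclusion. Total paths: C(23, 8) = 490314. Through P₁: C(14, 3)·C(9, 5) = 45864. Through P₂: C(18, 6)·C(5, 2) = 185640. Since P₁ is strictly southwest of P₂, a monotone path through both must visit P₁ then P₂; paths through both = C(14, 3)·C(4, 3)·C(5, 2) = 14560. Avoid both = 490314 − 45864 − 185640 + 14560 = 273370.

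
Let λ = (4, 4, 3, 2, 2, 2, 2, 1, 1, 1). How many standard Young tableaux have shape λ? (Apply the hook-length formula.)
# SYT of shape (4, 4, 3, 2, 2, 2, 2, 1, 1, 1) = 287260050

Hook-length formula: f^λ = n! / Π hook(c), product over all cells c of the Young diagram. For λ = (4, 4, 3, 2, 2, 2, 2, 1, 1, 1), n = 22 boxes. Hook lengths by row (left-to-right, top-to-bottom): [13, 9, 4, 2]; [12, 8, 3, 1]; [10, 6, 1]; [8, 4]; [7, 3]; [6, 2]; [5, 1]; [3]; [2]; [1]. Product of hooks = 3912833433600. So f^λ = 22! / 3912833433600 = 1124000727777607680000 / 3912833433600 = 287260050.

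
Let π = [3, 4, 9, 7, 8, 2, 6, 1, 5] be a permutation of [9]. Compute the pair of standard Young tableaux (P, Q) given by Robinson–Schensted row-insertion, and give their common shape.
P = [1, 4, 5, 8] / [2, 6] / [3, 7] / [9];  Q = [1, 2, 3, 5] / [4, 7] / [6, 9] / [8];  common shape = (4, 2, 2, 1)

Row-insert the values π_1, π_2, … into P one at a time, bumping the leftmost entry strictly greater than the inserted value down to the next row. The recording tableau Q records, in position (i, j), the step at which that cell was added to P.
  Insert 3 (step 1): P = [3];  Q = [1]
  Insert 4 (step 2): P = [3, 4];  Q = [1, 2]
  Insert 9 (step 3): P = [3, 4, 9];  Q = [1, 2, 3]
  Insert 7 (step 4): P = [3, 4, 7] / [9];  Q = [1, 2, 3] / [4]
  Insert 8 (step 5): P = [3, 4, 7, 8] / [9];  Q = [1, 2, 3, 5] / [4]
  Insert 2 (step 6): P = [2, 4, 7, 8] / [3] / [9];  Q = [1, 2, 3, 5] / [4] / [6]
  Insert 6 (step 7): P = [2, 4, 6, 8] / [3, 7] / [9];  Q = [1, 2, 3, 5] / [4, 7] / [6]
  Insert 1 (step 8): P = [1, 4, 6, 8] / [2, 7] / [3] / [9];  Q = [1, 2, 3, 5] / [4, 7] / [6] / [8]
  Insert 5 (step 9): P = [1, 4, 5, 8] / [2, 6] / [3, 7] / [9];  Q = [1, 2, 3, 5] / [4, 7] / [6, 9] / [8]
Final shape: (4, 2, 2, 1).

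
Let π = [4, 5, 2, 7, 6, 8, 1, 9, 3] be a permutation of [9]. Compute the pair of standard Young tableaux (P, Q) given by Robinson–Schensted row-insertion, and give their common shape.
P = [1, 3, 6, 8, 9] / [2, 5] / [4, 7];  Q = [1, 2, 4, 6, 8] / [3, 5] / [7, 9];  common shape = (5, 2, 2)

Row-insert the values π_1, π_2, … into P one at a time, bumping the leftmost entry strictly greater than the inserted value down to the next row. The recording tableau Q records, in position (i, j), the step at which that cell was added to P.
  Insert 4 (step 1): P = [4];  Q = [1]
  Insert 5 (step 2): P = [4, 5];  Q = [1, 2]
  Insert 2 (step 3): P = [2, 5] / [4];  Q = [1, 2] / [3]
  Insert 7 (step 4): P = [2, 5, 7] / [4];  Q = [1, 2, 4] / [3]
  Insert 6 (step 5): P = [2, 5, 6] / [4, 7];  Q = [1, 2, 4] / [3, 5]
  Insert 8 (step 6): P = [2, 5, 6, 8] / [4, 7];  Q = [1, 2, 4, 6] / [3, 5]
  Insert 1 (step 7): P = [1, 5, 6, 8] / [2, 7] / [4];  Q = [1, 2, 4, 6] / [3, 5] / [7]
  Insert 9 (step 8): P = [1, 5, 6, 8, 9] / [2, 7] / [4];  Q = [1, 2, 4, 6, 8] / [3, 5] / [7]
  Insert 3 (step 9): P = [1, 3, 6, 8, 9] / [2, 5] / [4, 7];  Q = [1, 2, 4, 6, 8] / [3, 5] / [7, 9]
Final shape: (5, 2, 2).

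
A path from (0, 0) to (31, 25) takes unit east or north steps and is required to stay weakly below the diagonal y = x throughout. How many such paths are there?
Number of paths = 1219408876923237

By the reflection principle (André's argument), the number of monotone paths to (31, 25) with n ≤ m that never go above y = x is C(56, 31) − C(56, 32) = 5574440580220512 − 4355031703297275 = 1219408876923237.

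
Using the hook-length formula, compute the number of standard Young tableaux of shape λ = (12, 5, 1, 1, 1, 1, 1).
# SYT of shape (12, 5, 1, 1, 1, 1, 1) = 36212176

Hook-length formula: f^λ = n! / Π hook(c), product over all cells c of the Young diagram. For λ = (12, 5, 1, 1, 1, 1, 1), n = 22 boxes. Hook lengths by row (left-to-right, top-to-bottom): [18, 12, 11, 10, 9, 7, 6, 5, 4, 3, 2, 1]; [10, 4, 3, 2, 1]; [5]; [4]; [3]; [2]; [1]. Product of hooks = 31039303680000. So f^λ = 22! / 31039303680000 = 1124000727777607680000 / 31039303680000 = 36212176.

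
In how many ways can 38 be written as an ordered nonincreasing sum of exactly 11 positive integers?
p(38, 11 parts) = 2331

Partitions of n into exactly k parts are in bijection with partitions of n − k into at most k parts (subtract 1 from each part). So p(38, exactly 11) = p(27, parts ≤ 11). Computing via the recurrence p(m, j) = p(m, j−1) + p(m−j, j) gives 2331.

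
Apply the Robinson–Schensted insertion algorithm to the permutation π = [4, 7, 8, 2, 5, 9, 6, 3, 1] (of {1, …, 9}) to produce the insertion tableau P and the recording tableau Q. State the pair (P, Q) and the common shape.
P = [1, 3, 6, 9] / [2, 5, 8] / [4] / [7];  Q = [1, 2, 3, 6] / [4, 5, 7] / [8] / [9];  common shape = (4, 3, 1, 1)

Row-insert the values π_1, π_2, … into P one at a time, bumping the leftmost entry strictly greater than the inserted value down to the next row. The recording tableau Q records, in position (i, j), the step at which that cell was added to P.
  Insert 4 (step 1): P = [4];  Q = [1]
  Insert 7 (step 2): P = [4, 7];  Q = [1, 2]
  Insert 8 (step 3): P = [4, 7, 8];  Q = [1, 2, 3]
  Insert 2 (step 4): P = [2, 7, 8] / [4];  Q = [1, 2, 3] / [4]
  Insert 5 (step 5): P = [2, 5, 8] / [4, 7];  Q = [1, 2, 3] / [4, 5]
  Insert 9 (step 6): P = [2, 5, 8, 9] / [4, 7];  Q = [1, 2, 3, 6] / [4, 5]
  Insert 6 (step 7): P = [2, 5, 6, 9] / [4, 7, 8];  Q = [1, 2, 3, 6] / [4, 5, 7]
  Insert 3 (step 8): P = [2, 3, 6, 9] / [4, 5, 8] / [7];  Q = [1, 2, 3, 6] / [4, 5, 7] / [8]
  Insert 1 (step 9): P = [1, 3, 6, 9] / [2, 5, 8] / [4] / [7];  Q = [1, 2, 3, 6] / [4, 5, 7] / [8] / [9]
Final shape: (4, 3, 1, 1).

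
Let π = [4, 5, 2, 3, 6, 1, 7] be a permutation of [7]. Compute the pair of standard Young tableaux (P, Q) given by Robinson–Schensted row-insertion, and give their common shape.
P = [1, 3, 6, 7] / [2, 5] / [4];  Q = [1, 2, 5, 7] / [3, 4] / [6];  common shape = (4, 2, 1)

Row-insert the values π_1, π_2, … into P one at a time, bumping the leftmost entry strictly greater than the inserted value down to the next row. The recording tableau Q records, in position (i, j), the step at which that cell was added to P.
  Insert 4 (step 1): P = [4];  Q = [1]
  Insert 5 (step 2): P = [4, 5];  Q = [1, 2]
  Insert 2 (step 3): P = [2, 5] / [4];  Q = [1, 2] / [3]
  Insert 3 (step 4): P = [2, 3] / [4, 5];  Q = [1, 2] / [3, 4]
  Insert 6 (step 5): P = [2, 3, 6] / [4, 5];  Q = [1, 2, 5] / [3, 4]
  Insert 1 (step 6): P = [1, 3, 6] / [2, 5] / [4];  Q = [1, 2, 5] / [3, 4] / [6]
  Insert 7 (step 7): P = [1, 3, 6, 7] / [2, 5] / [4];  Q = [1, 2, 5, 7] / [3, 4] / [6]
Final shape: (4, 2, 1).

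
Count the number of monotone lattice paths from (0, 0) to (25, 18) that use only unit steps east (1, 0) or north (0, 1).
Number of paths = 608359048206

A monotone lattice path from (0, 0) to (25, 18) consists of 25 east steps and 18 north steps in some order, so it is determined by which 25 of the 43 steps are east. The count is C(43, 25) = 608359048206.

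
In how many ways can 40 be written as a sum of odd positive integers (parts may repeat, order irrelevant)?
p_odd(40) = 1113

Enumerate partitions using only odd parts via the recurrence o(n, m) = o(n, m−2) + o(n−m, m) over odd m, starting from the largest odd part ≤ n. This gives p_odd(40) = 1113. (Euler's theorem: equals the count of distinct-part partitions.)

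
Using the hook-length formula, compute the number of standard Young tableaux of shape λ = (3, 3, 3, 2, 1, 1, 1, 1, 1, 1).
# SYT of shape (3, 3, 3, 2, 1, 1, 1, 1, 1, 1) = 129948

Hook-length formula: f^λ = n! / Π hook(c), product over all cells c of the Young diagram. For λ = (3, 3, 3, 2, 1, 1, 1, 1, 1, 1), n = 17 boxes. Hook lengths by row (left-to-right, top-to-bottom): [12, 5, 3]; [11, 4, 2]; [10, 3, 1]; [8, 1]; [6]; [5]; [4]; [3]; [2]; [1]. Product of hooks = 2737152000. So f^λ = 17! / 2737152000 = 355687428096000 / 2737152000 = 129948.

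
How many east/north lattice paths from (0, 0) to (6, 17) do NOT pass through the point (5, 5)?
Number of paths = 97671

Total paths from (0, 0) to (6, 17): C(23, 6) = 100947. Paths through (5, 5): (paths (0, 0) → (5, 5)) × (paths (5, 5) → (6, 17)) = C(10, 5) · C(13, 1) = 252 · 13 = 3276. Avoidance count = 100947 − 3276 = 97671.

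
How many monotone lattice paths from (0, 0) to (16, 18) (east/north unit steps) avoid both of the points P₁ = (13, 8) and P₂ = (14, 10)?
Number of paths = 2084977920

Inclusion–exclusion. Total paths: C(34, 16) = 2203961430. Through P₁: C(21, 13)·C(13, 3) = 58198140. Through P₂: C(24, 14)·C(10, 2) = 88256520. Since P₁ is strictly southwest of P₂, a monotone path through both must visit P₁ then P₂; paths through both = C(21, 13)·C(3, 1)·C(10, 2) = 27471150. Avoid both = 2203961430 − 58198140 − 88256520 + 27471150 = 2084977920.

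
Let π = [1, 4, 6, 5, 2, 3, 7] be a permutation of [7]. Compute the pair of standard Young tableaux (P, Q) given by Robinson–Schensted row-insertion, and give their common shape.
P = [1, 2, 3, 7] / [4, 5] / [6];  Q = [1, 2, 3, 7] / [4, 6] / [5];  common shape = (4, 2, 1)

Row-insert the values π_1, π_2, … into P one at a time, bumping the leftmost entry strictly greater than the inserted value down to the next row. The recording tableau Q records, in position (i, j), the step at which that cell was added to P.
  Insert 1 (step 1): P = [1];  Q = [1]
  Insert 4 (step 2): P = [1, 4];  Q = [1, 2]
  Insert 6 (step 3): P = [1, 4, 6];  Q = [1, 2, 3]
  Insert 5 (step 4): P = [1, 4, 5] / [6];  Q = [1, 2, 3] / [4]
  Insert 2 (step 5): P = [1, 2, 5] / [4] / [6];  Q = [1, 2, 3] / [4] / [5]
  Insert 3 (step 6): P = [1, 2, 3] / [4, 5] / [6];  Q = [1, 2, 3] / [4, 6] / [5]
  Insert 7 (step 7): P = [1, 2, 3, 7] / [4, 5] / [6];  Q = [1, 2, 3, 7] / [4, 6] / [5]
Final shape: (4, 2, 1).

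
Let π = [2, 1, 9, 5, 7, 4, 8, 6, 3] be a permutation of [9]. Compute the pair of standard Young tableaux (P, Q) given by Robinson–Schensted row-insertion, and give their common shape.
P = [1, 3, 6, 8] / [2, 4, 7] / [5] / [9];  Q = [1, 3, 5, 7] / [2, 4, 8] / [6] / [9];  common shape = (4, 3, 1, 1)

Row-insert the values π_1, π_2, … into P one at a time, bumping the leftmost entry strictly greater than the inserted value down to the next row. The recording tableau Q records, in position (i, j), the step at which that cell was added to P.
  Insert 2 (step 1): P = [2];  Q = [1]
  Insert 1 (step 2): P = [1] / [2];  Q = [1] / [2]
  Insert 9 (step 3): P = [1, 9] / [2];  Q = [1, 3] / [2]
  Insert 5 (step 4): P = [1, 5] / [2, 9];  Q = [1, 3] / [2, 4]
  Insert 7 (step 5): P = [1, 5, 7] / [2, 9];  Q = [1, 3, 5] / [2, 4]
  Insert 4 (step 6): P = [1, 4, 7] / [2, 5] / [9];  Q = [1, 3, 5] / [2, 4] / [6]
  Insert 8 (step 7): P = [1, 4, 7, 8] / [2, 5] / [9];  Q = [1, 3, 5, 7] / [2, 4] / [6]
  Insert 6 (step 8): P = [1, 4, 6, 8] / [2, 5, 7] / [9];  Q = [1, 3, 5, 7] / [2, 4, 8] / [6]
  Insert 3 (step 9): P = [1, 3, 6, 8] / [2, 4, 7] / [5] / [9];  Q = [1, 3, 5, 7] / [2, 4, 8] / [6] / [9]
Final shape: (4, 3, 1, 1).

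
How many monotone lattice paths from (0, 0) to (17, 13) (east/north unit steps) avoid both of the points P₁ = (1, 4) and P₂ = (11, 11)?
Number of paths = 92515599

Inclusion–exclusion. Total paths: C(30, 17) = 119759850. Through P₁: C(5, 1)·C(25, 16) = 10214875. Through P₂: C(22, 11)·C(8, 6) = 19752096. Since P₁ is strictly southwest of P₂, a monotone path through both must visit P₁ then P₂; paths through both = C(5, 1)·C(17, 10)·C(8, 6) = 2722720. Avoid both = 119759850 − 10214875 − 19752096 + 2722720 = 92515599.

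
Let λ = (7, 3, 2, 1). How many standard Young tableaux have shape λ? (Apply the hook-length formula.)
# SYT of shape (7, 3, 2, 1) = 12012

Hook-length formula: f^λ = n! / Π hook(c), product over all cells c of the Young diagram. For λ = (7, 3, 2, 1), n = 13 boxes. Hook lengths by row (left-to-right, top-to-bottom): [10, 8, 6, 4, 3, 2, 1]; [5, 3, 1]; [3, 1]; [1]. Product of hooks = 518400. So f^λ = 13! / 518400 = 6227020800 / 518400 = 12012.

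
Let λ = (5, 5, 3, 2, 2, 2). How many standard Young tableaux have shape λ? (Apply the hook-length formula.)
# SYT of shape (5, 5, 3, 2, 2, 2) = 18106088

Hook-length formula: f^λ = n! / Π hook(c), product over all cells c of the Young diagram. For λ = (5, 5, 3, 2, 2, 2), n = 19 boxes. Hook lengths by row (left-to-right, top-to-bottom): [10, 9, 5, 3, 2]; [9, 8, 4, 2, 1]; [6, 5, 1]; [4, 3]; [3, 2]; [2, 1]. Product of hooks = 6718464000. So f^λ = 19! / 6718464000 = 121645100408832000 / 6718464000 = 18106088.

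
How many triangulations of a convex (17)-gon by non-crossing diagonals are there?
C_15 = 9694845

These polygon triangulations are counted by the Catalan number C_n = (1/(n + 1)) · C(2n, n). For n = 15: C_15 = (1/16) · C(30, 15) = 155117520/16 = 9694845.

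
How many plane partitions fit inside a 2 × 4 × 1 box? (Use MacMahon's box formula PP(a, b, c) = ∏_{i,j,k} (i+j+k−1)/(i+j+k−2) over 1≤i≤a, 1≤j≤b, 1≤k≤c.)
PP(2, 4, 1) = 15

Evaluate the triple product over i = 1..2, j = 1..4, k = 1..1. The factors are (2/1) · (3/2) · (4/3) · (5/4) · (3/2) · (4/3) · (5/4) · (6/5). The numerators and denominators telescope so the product is an integer; carrying out the multiplication exactly gives PP(2, 4, 1) = 15.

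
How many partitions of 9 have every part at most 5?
p(9, parts ≤ 5) = 23

Partitions of 9 with all parts ≤ 5: 5+4, 5+3+1, 5+2+2, 5+2+1+1, 5+1+1+1+1, 4+4+1, 4+3+2, 4+3+1+1, 4+2+2+1, 4+2+1+1+1, 4+1+1+1+1+1, 3+3+3, 3+3+2+1, 3+3+1+1+1, 3+2+2+2, 3+2+2+1+1, 3+2+1+1+1+1, 3+1+1+1+1+1+1, 2+2+2+2+1, 2+2+2+1+1+1, 2+2+1+1+1+1+1, 2+1+1+1+1+1+1+1, 1+1+1+1+1+1+1+1+1. Count = 23.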